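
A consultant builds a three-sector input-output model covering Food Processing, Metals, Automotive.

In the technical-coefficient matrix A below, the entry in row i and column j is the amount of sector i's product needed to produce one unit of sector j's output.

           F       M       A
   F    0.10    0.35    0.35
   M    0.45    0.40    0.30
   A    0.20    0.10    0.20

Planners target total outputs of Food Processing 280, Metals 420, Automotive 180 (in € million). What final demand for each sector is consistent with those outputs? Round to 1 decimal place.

I − A =
  [   0.90    -0.35    -0.35]
  [  -0.45     0.60    -0.30]
  [  -0.20    -0.10     0.80]
d = (I − A) x:
  d_F = (+0.90)·280 + (-0.35)·420 + (-0.35)·180 = 42.0
  d_M = (-0.45)·280 + (+0.60)·420 + (-0.30)·180 = 72.0
  d_A = (-0.20)·280 + (-0.10)·420 + (+0.80)·180 = 46.0

d_F = 42.0, d_M = 72.0, d_A = 46.0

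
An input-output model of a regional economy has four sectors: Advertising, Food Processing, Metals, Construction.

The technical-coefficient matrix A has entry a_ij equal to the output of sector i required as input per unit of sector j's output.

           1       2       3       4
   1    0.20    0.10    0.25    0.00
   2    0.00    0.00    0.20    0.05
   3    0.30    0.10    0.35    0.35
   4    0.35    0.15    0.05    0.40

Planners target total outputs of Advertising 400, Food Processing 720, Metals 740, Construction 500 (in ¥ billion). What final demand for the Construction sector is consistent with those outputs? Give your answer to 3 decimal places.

d_4 = 15.000

I − A =
  [   0.80    -0.10    -0.25     0.00]
  [   0.00     1.00    -0.20    -0.05]
  [  -0.30    -0.10     0.65    -0.35]
  [  -0.35    -0.15    -0.05     0.60]
d = (I − A) x:
  d_1 = (+0.80)·400 + (-0.10)·720 + (-0.25)·740 + (+0.00)·500 = 63.000
  d_2 = (+0.00)·400 + (+1.00)·720 + (-0.20)·740 + (-0.05)·500 = 547.000
  d_3 = (-0.30)·400 + (-0.10)·720 + (+0.65)·740 + (-0.35)·500 = 114.000
  d_4 = (-0.35)·400 + (-0.15)·720 + (-0.05)·740 + (+0.60)·500 = 15.000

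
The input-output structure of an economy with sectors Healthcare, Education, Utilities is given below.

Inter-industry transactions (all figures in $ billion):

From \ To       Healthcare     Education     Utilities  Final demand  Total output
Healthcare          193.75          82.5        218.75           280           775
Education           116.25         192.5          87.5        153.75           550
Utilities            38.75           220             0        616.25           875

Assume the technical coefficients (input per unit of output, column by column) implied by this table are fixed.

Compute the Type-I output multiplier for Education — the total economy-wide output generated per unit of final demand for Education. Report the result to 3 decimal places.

m_E = 3.150

Technical coefficients a_ij = z_ij / X_j:
  a_HH = 193.75/775 = 0.25, a_EH = 116.25/775 = 0.15, a_UH = 38.75/775 = 0.05
  a_HE = 82.5/550 = 0.15, a_EE = 192.5/550 = 0.35, a_UE = 220/550 = 0.40
  a_HU = 218.75/875 = 0.25, a_EU = 87.5/875 = 0.10, a_UU = 0/875 = 0.00
I − A =
  [   0.75    -0.15    -0.25]
  [  -0.15     0.65    -0.10]
  [  -0.05    -0.40     1.00]
Cofactors of I−A, C_ij = (−1)^(i+j)·(minor ij) (rows/columns in the sector order above):
  C_11 = (0.65)(1.00) − (-0.10)(-0.40) = 0.6100
  C_12 = −[(-0.15)(1.00) − (-0.10)(-0.05)] = 0.1550
  C_13 = (-0.15)(-0.40) − (0.65)(-0.05) = 0.0925
  C_21 = −[(-0.15)(1.00) − (-0.25)(-0.40)] = 0.2500
  C_22 = (0.75)(1.00) − (-0.25)(-0.05) = 0.7375
  C_23 = −[(0.75)(-0.40) − (-0.15)(-0.05)] = 0.3075
  C_31 = (-0.15)(-0.10) − (-0.25)(0.65) = 0.1775
  C_32 = −[(0.75)(-0.10) − (-0.25)(-0.15)] = 0.1125
  C_33 = (0.75)(0.65) − (-0.15)(-0.15) = 0.4650
det(I−A) = Σ_j (I−A)_1j·C_1j = (0.75)(0.6100) + (-0.15)(0.1550) + (-0.25)(0.0925) = 0.411125
adj(I−A) = Cᵀ =
  [ 0.6100   0.2500   0.1775]
  [ 0.1550   0.7375   0.1125]
  [ 0.0925   0.3075   0.4650]
(I − A)⁻¹ = adj(I−A) / det(I−A) ≈
  [   1.4837     0.6081     0.4317]
  [   0.3770     1.7939     0.2736]
  [   0.2250     0.7479     1.1310]
The output multiplier for sector j is the column-j sum of the Leontief inverse (I − A)⁻¹ = adj(I−A) / det(I−A).
Column E of adj(I−A): (0.2500, 0.7375, 0.3075); det(I−A) = 0.411125.
m_E = (0.2500 + 0.7375 + 0.3075) / 0.411125 = 1.295 / 0.411125 ≈ 3.150.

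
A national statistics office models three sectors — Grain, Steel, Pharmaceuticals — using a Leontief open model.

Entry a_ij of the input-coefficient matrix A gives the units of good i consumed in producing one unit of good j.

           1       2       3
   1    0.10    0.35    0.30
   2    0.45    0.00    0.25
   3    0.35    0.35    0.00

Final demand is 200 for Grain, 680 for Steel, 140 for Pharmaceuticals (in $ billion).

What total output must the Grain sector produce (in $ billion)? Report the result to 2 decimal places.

I − A =
  [   0.90    -0.35    -0.30]
  [  -0.45     1.00    -0.25]
  [  -0.35    -0.35     1.00]
Cofactors of I−A, C_ij = (−1)^(i+j)·(minor ij) (rows/columns in the sector order above):
  C_11 = (1.00)(1.00) − (-0.25)(-0.35) = 0.9125
  C_12 = −[(-0.45)(1.00) − (-0.25)(-0.35)] = 0.5375
  C_13 = (-0.45)(-0.35) − (1.00)(-0.35) = 0.5075
  C_21 = −[(-0.35)(1.00) − (-0.30)(-0.35)] = 0.4550
  C_22 = (0.90)(1.00) − (-0.30)(-0.35) = 0.7950
  C_23 = −[(0.90)(-0.35) − (-0.35)(-0.35)] = 0.4375
  C_31 = (-0.35)(-0.25) − (-0.30)(1.00) = 0.3875
  C_32 = −[(0.90)(-0.25) − (-0.30)(-0.45)] = 0.3600
  C_33 = (0.90)(1.00) − (-0.35)(-0.45) = 0.7425
det(I−A) = Σ_j (I−A)_1j·C_1j = (0.90)(0.9125) + (-0.35)(0.5375) + (-0.30)(0.5075) = 0.480875
adj(I−A) = Cᵀ =
  [ 0.9125   0.4550   0.3875]
  [ 0.5375   0.7950   0.3600]
  [ 0.5075   0.4375   0.7425]
(I − A)⁻¹ = adj(I−A) / det(I−A) ≈
  [   1.8976     0.9462     0.8058]
  [   1.1178     1.6532     0.7486]
  [   1.0554     0.9098     1.5441]
x = (I − A)⁻¹ d = adj(I−A)·d / det(I−A), with det(I−A) = 0.480875:
  x_1 = (0.9125·200 + 0.4550·680 + 0.3875·140) / 0.480875 = 546.15 / 0.480875 ≈ 1135.74
  x_2 = (0.5375·200 + 0.7950·680 + 0.3600·140) / 0.480875 = 698.50 / 0.480875 ≈ 1452.56
  x_3 = (0.5075·200 + 0.4375·680 + 0.7425·140) / 0.480875 = 502.95 / 0.480875 ≈ 1045.91

x_1 = 1135.74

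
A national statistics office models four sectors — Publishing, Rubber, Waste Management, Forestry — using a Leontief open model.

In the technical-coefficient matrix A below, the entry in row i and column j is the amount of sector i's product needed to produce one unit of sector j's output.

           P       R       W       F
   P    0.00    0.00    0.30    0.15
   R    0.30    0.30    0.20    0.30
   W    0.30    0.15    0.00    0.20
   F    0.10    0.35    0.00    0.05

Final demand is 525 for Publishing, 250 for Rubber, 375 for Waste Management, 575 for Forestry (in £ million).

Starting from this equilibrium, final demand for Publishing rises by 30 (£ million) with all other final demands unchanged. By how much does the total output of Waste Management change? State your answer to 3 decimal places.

Δx_W = 18.157

I − A =
  [   1.00     0.00    -0.30    -0.15]
  [  -0.30     0.70    -0.20    -0.30]
  [  -0.30    -0.15     1.00    -0.20]
  [  -0.10    -0.35     0.00     0.95]
Compute the cofactors C_ij = (−1)^(i+j)·(3×3 minor ij) of I−A; the adjugate is their transpose:
adj(I−A) = Cᵀ =
  [ 0.51750   0.11625   0.17850   0.15600]
  [ 0.37600   0.84350   0.28150   0.38500]
  [ 0.25025   0.22600   0.53375   0.22325]
  [ 0.19300   0.32300   0.12250   0.59350]
det(I−A) = Σ_j (I−A)_1j·C_1j = (1.00)(0.51750) + (0.00)(0.37600) + (-0.30)(0.25025) + (-0.15)(0.19300) = 0.413475
(I − A)⁻¹ = adj(I−A) / det(I−A) ≈
  [   1.2516     0.2812     0.4317     0.3773]
  [   0.9094     2.0400     0.6808     0.9311]
  [   0.6052     0.5466     1.2909     0.5399]
  [   0.4668     0.7812     0.2963     1.4354]
Δx = (I − A)⁻¹ Δd with Δd having +30 in the Publishing component and 0 elsewhere.
So Δx_W = L_WP · (+30), where L_WP = adj(I−A)_WP / det(I−A) = 0.25025 / 0.413475.
Δx_W = 0.25025 × (+30) / 0.413475 = 7.5075 / 0.413475 ≈ 18.157.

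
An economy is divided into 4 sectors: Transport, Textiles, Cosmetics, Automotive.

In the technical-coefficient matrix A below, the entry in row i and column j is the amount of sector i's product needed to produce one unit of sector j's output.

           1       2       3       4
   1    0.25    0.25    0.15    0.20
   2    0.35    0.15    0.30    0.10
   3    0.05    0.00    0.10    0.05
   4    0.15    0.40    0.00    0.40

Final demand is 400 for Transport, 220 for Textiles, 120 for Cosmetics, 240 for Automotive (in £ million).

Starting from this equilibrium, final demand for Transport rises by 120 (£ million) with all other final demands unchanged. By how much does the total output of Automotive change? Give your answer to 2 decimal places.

Δx_4 = 144.84

I − A =
  [   0.75    -0.25    -0.15    -0.20]
  [  -0.35     0.85    -0.30    -0.10]
  [  -0.05     0.00     0.90    -0.05]
  [  -0.15    -0.40     0.00     0.60]
Compute the cofactors C_ij = (−1)^(i+j)·(3×3 minor ij) of I−A; the adjugate is their transpose:
adj(I−A) = Cᵀ =
  [ 0.417000   0.210000   0.139500   0.185625]
  [ 0.213750   0.372375   0.159750   0.146625]
  [ 0.036875   0.028375   0.242750   0.037250]
  [ 0.246750   0.300750   0.141375   0.484875]
det(I−A) = Σ_j (I−A)_1j·C_1j = (0.75)(0.417000) + (-0.25)(0.213750) + (-0.15)(0.036875) + (-0.20)(0.246750) = 0.20443125
(I − A)⁻¹ = adj(I−A) / det(I−A) ≈
  [   2.0398     1.0272     0.6824     0.9080]
  [   1.0456     1.8215     0.7814     0.7172]
  [   0.1804     0.1388     1.1874     0.1822]
  [   1.2070     1.4712     0.6916     2.3718]
Δx = (I − A)⁻¹ Δd with Δd having +120 in the Transport component and 0 elsewhere.
So Δx_4 = L_41 · (+120), where L_41 = adj(I−A)_41 / det(I−A) = 0.246750 / 0.20443125.
Δx_4 = 0.246750 × (+120) / 0.20443125 = 29.61 / 0.20443125 ≈ 144.84.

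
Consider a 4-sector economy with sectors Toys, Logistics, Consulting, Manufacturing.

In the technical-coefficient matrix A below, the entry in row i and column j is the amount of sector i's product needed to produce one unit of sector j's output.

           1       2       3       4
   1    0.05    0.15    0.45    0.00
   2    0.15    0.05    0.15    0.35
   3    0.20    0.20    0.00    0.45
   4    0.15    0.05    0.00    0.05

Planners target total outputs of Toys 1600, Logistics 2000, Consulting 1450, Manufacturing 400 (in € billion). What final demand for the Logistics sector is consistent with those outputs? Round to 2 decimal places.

I − A =
  [   0.95    -0.15    -0.45     0.00]
  [  -0.15     0.95    -0.15    -0.35]
  [  -0.20    -0.20     1.00    -0.45]
  [  -0.15    -0.05     0.00     0.95]
d = (I − A) x:
  d_1 = (+0.95)·1600 + (-0.15)·2000 + (-0.45)·1450 + (+0.00)·400 = 567.50
  d_2 = (-0.15)·1600 + (+0.95)·2000 + (-0.15)·1450 + (-0.35)·400 = 1302.50
  d_3 = (-0.20)·1600 + (-0.20)·2000 + (+1.00)·1450 + (-0.45)·400 = 550.00
  d_4 = (-0.15)·1600 + (-0.05)·2000 + (+0.00)·1450 + (+0.95)·400 = 40.00

d_2 = 1302.50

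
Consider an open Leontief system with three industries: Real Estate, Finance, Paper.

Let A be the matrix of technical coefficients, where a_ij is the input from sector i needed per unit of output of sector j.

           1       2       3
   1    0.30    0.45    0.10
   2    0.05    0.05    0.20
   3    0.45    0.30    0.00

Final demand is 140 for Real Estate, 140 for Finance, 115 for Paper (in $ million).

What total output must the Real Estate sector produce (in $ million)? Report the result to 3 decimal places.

x_1 = 413.136

I − A =
  [   0.70    -0.45    -0.10]
  [  -0.05     0.95    -0.20]
  [  -0.45    -0.30     1.00]
Cofactors of I−A, C_ij = (−1)^(i+j)·(minor ij) (rows/columns in the sector order above):
  C_11 = (0.95)(1.00) − (-0.20)(-0.30) = 0.8900
  C_12 = −[(-0.05)(1.00) − (-0.20)(-0.45)] = 0.1400
  C_13 = (-0.05)(-0.30) − (0.95)(-0.45) = 0.4425
  C_21 = −[(-0.45)(1.00) − (-0.10)(-0.30)] = 0.4800
  C_22 = (0.70)(1.00) − (-0.10)(-0.45) = 0.6550
  C_23 = −[(0.70)(-0.30) − (-0.45)(-0.45)] = 0.4125
  C_31 = (-0.45)(-0.20) − (-0.10)(0.95) = 0.1850
  C_32 = −[(0.70)(-0.20) − (-0.10)(-0.05)] = 0.1450
  C_33 = (0.70)(0.95) − (-0.45)(-0.05) = 0.6425
det(I−A) = Σ_j (I−A)_1j·C_1j = (0.70)(0.8900) + (-0.45)(0.1400) + (-0.10)(0.4425) = 0.51575
adj(I−A) = Cᵀ =
  [ 0.8900   0.4800   0.1850]
  [ 0.1400   0.6550   0.1450]
  [ 0.4425   0.4125   0.6425]
(I − A)⁻¹ = adj(I−A) / det(I−A) ≈
  [   1.7256     0.9307     0.3587]
  [   0.2714     1.2700     0.2811]
  [   0.8580     0.7998     1.2458]
x = (I − A)⁻¹ d = adj(I−A)·d / det(I−A), with det(I−A) = 0.51575:
  x_1 = (0.8900·140 + 0.4800·140 + 0.1850·115) / 0.51575 = 213.075 / 0.51575 ≈ 413.136
  x_2 = (0.1400·140 + 0.6550·140 + 0.1450·115) / 0.51575 = 127.975 / 0.51575 ≈ 248.134
  x_3 = (0.4425·140 + 0.4125·140 + 0.6425·115) / 0.51575 = 193.5875 / 0.51575 ≈ 375.351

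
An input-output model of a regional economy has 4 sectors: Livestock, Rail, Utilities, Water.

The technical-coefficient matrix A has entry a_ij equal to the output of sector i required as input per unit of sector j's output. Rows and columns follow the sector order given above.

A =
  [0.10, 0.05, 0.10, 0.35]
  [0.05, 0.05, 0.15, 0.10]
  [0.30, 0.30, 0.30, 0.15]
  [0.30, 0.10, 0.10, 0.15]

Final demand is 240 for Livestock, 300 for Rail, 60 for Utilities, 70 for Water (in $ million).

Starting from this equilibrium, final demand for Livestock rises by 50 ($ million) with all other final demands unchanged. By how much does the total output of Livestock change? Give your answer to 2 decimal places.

I − A =
  [   0.90    -0.05    -0.10    -0.35]
  [  -0.05     0.95    -0.15    -0.10]
  [  -0.30    -0.30     0.70    -0.15]
  [  -0.30    -0.10    -0.10     0.85]
Compute the cofactors C_ij = (−1)^(i+j)·(3×3 minor ij) of I−A; the adjugate is their transpose:
adj(I−A) = Cᵀ =
  [ 0.500500   0.091000   0.125125   0.238875]
  [ 0.098000   0.408000   0.117000   0.109000]
  [ 0.304500   0.237000   0.612625   0.261375]
  [ 0.224000   0.108000   0.130000   0.524000]
det(I−A) = Σ_j (I−A)_1j·C_1j = (0.90)(0.500500) + (-0.05)(0.098000) + (-0.10)(0.304500) + (-0.35)(0.224000) = 0.3367
(I − A)⁻¹ = adj(I−A) / det(I−A) ≈
  [   1.4865     0.2703     0.3716     0.7095]
  [   0.2911     1.2118     0.3475     0.3237]
  [   0.9044     0.7039     1.8195     0.7763]
  [   0.6653     0.3208     0.3861     1.5563]
Δx = (I − A)⁻¹ Δd with Δd having +50 in the Livestock component and 0 elsewhere.
So Δx_L = L_LL · (+50), where L_LL = adj(I−A)_LL / det(I−A) = 0.500500 / 0.3367.
Δx_L = 0.500500 × (+50) / 0.3367 = 25.025 / 0.3367 ≈ 74.32.

Δx_L = 74.32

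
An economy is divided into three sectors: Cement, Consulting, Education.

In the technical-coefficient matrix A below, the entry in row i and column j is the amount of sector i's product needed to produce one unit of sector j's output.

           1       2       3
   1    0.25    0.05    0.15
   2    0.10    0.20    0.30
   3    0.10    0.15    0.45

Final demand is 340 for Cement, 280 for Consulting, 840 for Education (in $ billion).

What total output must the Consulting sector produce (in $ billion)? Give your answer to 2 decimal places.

x_2 = 1230.60

I − A =
  [   0.75    -0.05    -0.15]
  [  -0.10     0.80    -0.30]
  [  -0.10    -0.15     0.55]
Cofactors of I−A, C_ij = (−1)^(i+j)·(minor ij) (rows/columns in the sector order above):
  C_11 = (0.80)(0.55) − (-0.30)(-0.15) = 0.3950
  C_12 = −[(-0.10)(0.55) − (-0.30)(-0.10)] = 0.0850
  C_13 = (-0.10)(-0.15) − (0.80)(-0.10) = 0.0950
  C_21 = −[(-0.05)(0.55) − (-0.15)(-0.15)] = 0.0500
  C_22 = (0.75)(0.55) − (-0.15)(-0.10) = 0.3975
  C_23 = −[(0.75)(-0.15) − (-0.05)(-0.10)] = 0.1175
  C_31 = (-0.05)(-0.30) − (-0.15)(0.80) = 0.1350
  C_32 = −[(0.75)(-0.30) − (-0.15)(-0.10)] = 0.2400
  C_33 = (0.75)(0.80) − (-0.05)(-0.10) = 0.5950
det(I−A) = Σ_j (I−A)_1j·C_1j = (0.75)(0.3950) + (-0.05)(0.0850) + (-0.15)(0.0950) = 0.27775
adj(I−A) = Cᵀ =
  [ 0.3950   0.0500   0.1350]
  [ 0.0850   0.3975   0.2400]
  [ 0.0950   0.1175   0.5950]
(I − A)⁻¹ = adj(I−A) / det(I−A) ≈
  [   1.4221     0.1800     0.4860]
  [   0.3060     1.4311     0.8641]
  [   0.3420     0.4230     2.1422]
x = (I − A)⁻¹ d = adj(I−A)·d / det(I−A), with det(I−A) = 0.27775:
  x_1 = (0.3950·340 + 0.0500·280 + 0.1350·840) / 0.27775 = 261.70 / 0.27775 ≈ 942.21
  x_2 = (0.0850·340 + 0.3975·280 + 0.2400·840) / 0.27775 = 341.80 / 0.27775 ≈ 1230.60
  x_3 = (0.0950·340 + 0.1175·280 + 0.5950·840) / 0.27775 = 565.00 / 0.27775 ≈ 2034.20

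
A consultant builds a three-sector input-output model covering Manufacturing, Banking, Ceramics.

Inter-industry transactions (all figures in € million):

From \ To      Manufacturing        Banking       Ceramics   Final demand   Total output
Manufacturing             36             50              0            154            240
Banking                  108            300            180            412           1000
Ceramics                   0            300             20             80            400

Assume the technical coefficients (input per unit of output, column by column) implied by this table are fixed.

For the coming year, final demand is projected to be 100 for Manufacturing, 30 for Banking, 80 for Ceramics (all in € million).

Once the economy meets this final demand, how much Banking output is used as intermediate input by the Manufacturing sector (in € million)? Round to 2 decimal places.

Technical coefficients a_ij = z_ij / X_j:
  a_MM = 36/240 = 0.15, a_BM = 108/240 = 0.45, a_CM = 0/240 = 0.00
  a_MB = 50/1000 = 0.05, a_BB = 300/1000 = 0.30, a_CB = 300/1000 = 0.30
  a_MC = 0/400 = 0.00, a_BC = 180/400 = 0.45, a_CC = 20/400 = 0.05
I − A =
  [   0.85    -0.05     0.00]
  [  -0.45     0.70    -0.45]
  [   0.00    -0.30     0.95]
Cofactors of I−A, C_ij = (−1)^(i+j)·(minor ij) (rows/columns in the sector order above):
  C_11 = (0.70)(0.95) − (-0.45)(-0.30) = 0.5300
  C_12 = −[(-0.45)(0.95) − (-0.45)(0.00)] = 0.4275
  C_13 = (-0.45)(-0.30) − (0.70)(0.00) = 0.1350
  C_21 = −[(-0.05)(0.95) − (0.00)(-0.30)] = 0.0475
  C_22 = (0.85)(0.95) − (0.00)(0.00) = 0.8075
  C_23 = −[(0.85)(-0.30) − (-0.05)(0.00)] = 0.2550
  C_31 = (-0.05)(-0.45) − (0.00)(0.70) = 0.0225
  C_32 = −[(0.85)(-0.45) − (0.00)(-0.45)] = 0.3825
  C_33 = (0.85)(0.70) − (-0.05)(-0.45) = 0.5725
det(I−A) = Σ_j (I−A)_1j·C_1j = (0.85)(0.5300) + (-0.05)(0.4275) + (0.00)(0.1350) = 0.429125
adj(I−A) = Cᵀ =
  [ 0.5300   0.0475   0.0225]
  [ 0.4275   0.8075   0.3825]
  [ 0.1350   0.2550   0.5725]
(I − A)⁻¹ = adj(I−A) / det(I−A) ≈
  [   1.2351     0.1107     0.0524]
  [   0.9962     1.8817     0.8913]
  [   0.3146     0.5942     1.3341]
First solve x = (I − A)⁻¹ d = adj(I−A)·d / det(I−A); in particular x_M = (0.5300·100 + 0.0475·30 + 0.0225·80) / 0.429125 = 56.225 / 0.429125 ≈ 131.0224.
Intermediate flow from B to M: z_BM = a_BM · x_M = 0.45 × 56.225 / 0.429125 = 25.30125 / 0.429125 ≈ 58.96.

z_BM = 58.96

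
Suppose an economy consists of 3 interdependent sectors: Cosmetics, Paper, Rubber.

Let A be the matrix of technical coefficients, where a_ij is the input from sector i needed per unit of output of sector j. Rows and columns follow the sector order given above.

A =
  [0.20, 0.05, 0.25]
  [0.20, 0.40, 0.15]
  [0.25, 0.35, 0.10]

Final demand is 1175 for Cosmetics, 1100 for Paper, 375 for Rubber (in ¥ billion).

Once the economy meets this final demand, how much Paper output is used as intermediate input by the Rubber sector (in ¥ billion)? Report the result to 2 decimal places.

I − A =
  [   0.80    -0.05    -0.25]
  [  -0.20     0.60    -0.15]
  [  -0.25    -0.35     0.90]
Cofactors of I−A, C_ij = (−1)^(i+j)·(minor ij) (rows/columns in the sector order above):
  C_11 = (0.60)(0.90) − (-0.15)(-0.35) = 0.4875
  C_12 = −[(-0.20)(0.90) − (-0.15)(-0.25)] = 0.2175
  C_13 = (-0.20)(-0.35) − (0.60)(-0.25) = 0.2200
  C_21 = −[(-0.05)(0.90) − (-0.25)(-0.35)] = 0.1325
  C_22 = (0.80)(0.90) − (-0.25)(-0.25) = 0.6575
  C_23 = −[(0.80)(-0.35) − (-0.05)(-0.25)] = 0.2925
  C_31 = (-0.05)(-0.15) − (-0.25)(0.60) = 0.1575
  C_32 = −[(0.80)(-0.15) − (-0.25)(-0.20)] = 0.1700
  C_33 = (0.80)(0.60) − (-0.05)(-0.20) = 0.4700
det(I−A) = Σ_j (I−A)_1j·C_1j = (0.80)(0.4875) + (-0.05)(0.2175) + (-0.25)(0.2200) = 0.324125
adj(I−A) = Cᵀ =
  [ 0.4875   0.1325   0.1575]
  [ 0.2175   0.6575   0.1700]
  [ 0.2200   0.2925   0.4700]
(I − A)⁻¹ = adj(I−A) / det(I−A) ≈
  [   1.5040     0.4088     0.4859]
  [   0.6710     2.0285     0.5245]
  [   0.6788     0.9024     1.4501]
First solve x = (I − A)⁻¹ d = adj(I−A)·d / det(I−A); in particular x_R = (0.2200·1175 + 0.2925·1100 + 0.4700·375) / 0.324125 = 756.50 / 0.324125 ≈ 2333.9761.
Intermediate flow from P to R: z_PR = a_PR · x_R = 0.15 × 756.50 / 0.324125 = 113.475 / 0.324125 ≈ 350.10.

z_PR = 350.10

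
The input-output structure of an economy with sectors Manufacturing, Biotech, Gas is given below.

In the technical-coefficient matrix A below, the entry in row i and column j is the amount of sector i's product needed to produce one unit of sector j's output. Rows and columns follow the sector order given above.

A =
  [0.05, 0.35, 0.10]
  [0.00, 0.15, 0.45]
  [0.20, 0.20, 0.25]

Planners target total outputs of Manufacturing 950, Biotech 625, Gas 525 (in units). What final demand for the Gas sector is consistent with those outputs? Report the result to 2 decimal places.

d_3 = 78.75

I − A =
  [   0.95    -0.35    -0.10]
  [   0.00     0.85    -0.45]
  [  -0.20    -0.20     0.75]
d = (I − A) x:
  d_1 = (+0.95)·950 + (-0.35)·625 + (-0.10)·525 = 631.25
  d_2 = (+0.00)·950 + (+0.85)·625 + (-0.45)·525 = 295.00
  d_3 = (-0.20)·950 + (-0.20)·625 + (+0.75)·525 = 78.75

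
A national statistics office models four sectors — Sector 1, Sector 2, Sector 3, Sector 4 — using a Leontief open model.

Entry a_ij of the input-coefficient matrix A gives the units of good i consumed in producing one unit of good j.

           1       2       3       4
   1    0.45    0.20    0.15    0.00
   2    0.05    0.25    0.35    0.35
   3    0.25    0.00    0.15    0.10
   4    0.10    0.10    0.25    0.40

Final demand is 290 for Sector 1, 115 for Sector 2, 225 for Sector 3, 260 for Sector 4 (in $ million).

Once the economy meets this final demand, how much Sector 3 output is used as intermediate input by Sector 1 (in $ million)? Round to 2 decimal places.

z_31 = 279.11

I − A =
  [   0.55    -0.20    -0.15     0.00]
  [  -0.05     0.75    -0.35    -0.35]
  [  -0.25     0.00     0.85    -0.10]
  [  -0.10    -0.10    -0.25     0.60]
Compute the cofactors C_ij = (−1)^(i+j)·(3×3 minor ij) of I−A; the adjugate is their transpose:
adj(I−A) = Cᵀ =
  [ 0.330500   0.098500   0.121750   0.077750]
  [ 0.131875   0.242750   0.173375   0.170500]
  [ 0.111750   0.037500   0.215250   0.057750]
  [ 0.123625   0.072500   0.138875   0.296500]
det(I−A) = Σ_j (I−A)_1j·C_1j = (0.55)(0.330500) + (-0.20)(0.131875) + (-0.15)(0.111750) + (0.00)(0.123625) = 0.1386375
(I − A)⁻¹ = adj(I−A) / det(I−A) ≈
  [   2.3839     0.7105     0.8782     0.5608]
  [   0.9512     1.7510     1.2506     1.2298]
  [   0.8061     0.2705     1.5526     0.4166]
  [   0.8917     0.5229     1.0017     2.1387]
First solve x = (I − A)⁻¹ d = adj(I−A)·d / det(I−A); in particular x_1 = (0.330500·290 + 0.098500·115 + 0.121750·225 + 0.077750·260) / 0.1386375 = 154.78125 / 0.1386375 ≈ 1116.4458.
Intermediate flow from 3 to 1: z_31 = a_31 · x_1 = 0.25 × 154.78125 / 0.1386375 = 38.6953125 / 0.1386375 ≈ 279.11.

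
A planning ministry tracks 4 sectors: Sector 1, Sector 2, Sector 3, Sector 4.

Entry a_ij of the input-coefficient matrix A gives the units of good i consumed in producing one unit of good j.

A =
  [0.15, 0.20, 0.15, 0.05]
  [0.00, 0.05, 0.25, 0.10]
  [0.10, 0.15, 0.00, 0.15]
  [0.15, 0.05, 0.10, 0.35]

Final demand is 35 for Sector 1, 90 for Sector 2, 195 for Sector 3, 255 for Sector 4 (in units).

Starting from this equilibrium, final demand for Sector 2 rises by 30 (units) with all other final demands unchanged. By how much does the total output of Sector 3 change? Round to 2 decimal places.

Δx_3 = 6.95

I − A =
  [   0.85    -0.20    -0.15    -0.05]
  [   0.00     0.95    -0.25    -0.10]
  [  -0.10    -0.15     1.00    -0.15]
  [  -0.15    -0.05    -0.10     0.65]
Compute the cofactors C_ij = (−1)^(i+j)·(3×3 minor ij) of I−A; the adjugate is their transpose:
adj(I−A) = Cᵀ =
  [ 0.570500   0.146000   0.131750   0.096750]
  [ 0.037875   0.518625   0.147000   0.116625]
  [ 0.084875   0.105875   0.510500   0.140625]
  [ 0.147625   0.089875   0.120250   0.756375]
det(I−A) = Σ_j (I−A)_1j·C_1j = (0.85)(0.570500) + (-0.20)(0.037875) + (-0.15)(0.084875) + (-0.05)(0.147625) = 0.4572375
(I − A)⁻¹ = adj(I−A) / det(I−A) ≈
  [   1.2477     0.3193     0.2881     0.2116]
  [   0.0828     1.1343     0.3215     0.2551]
  [   0.1856     0.2316     1.1165     0.3076]
  [   0.3229     0.1966     0.2630     1.6542]
Δx = (I − A)⁻¹ Δd with Δd having +30 in the Sector 2 component and 0 elsewhere.
So Δx_3 = L_32 · (+30), where L_32 = adj(I−A)_32 / det(I−A) = 0.105875 / 0.4572375.
Δx_3 = 0.105875 × (+30) / 0.4572375 = 3.17625 / 0.4572375 ≈ 6.95.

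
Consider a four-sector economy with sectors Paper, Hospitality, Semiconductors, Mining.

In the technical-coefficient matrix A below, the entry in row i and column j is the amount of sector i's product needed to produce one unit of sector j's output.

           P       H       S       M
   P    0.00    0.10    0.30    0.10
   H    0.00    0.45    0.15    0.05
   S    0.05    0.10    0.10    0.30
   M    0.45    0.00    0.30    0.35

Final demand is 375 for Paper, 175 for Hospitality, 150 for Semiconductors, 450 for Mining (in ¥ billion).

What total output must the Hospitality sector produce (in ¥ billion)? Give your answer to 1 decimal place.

x_H = 705.8

I − A =
  [   1.00    -0.10    -0.30    -0.10]
  [   0.00     0.55    -0.15    -0.05]
  [  -0.05    -0.10     0.90    -0.30]
  [  -0.45     0.00    -0.30     0.65]
Compute the cofactors C_ij = (−1)^(i+j)·(3×3 minor ij) of I−A; the adjugate is their transpose:
adj(I−A) = Cᵀ =
  [ 0.261000   0.072000   0.135000   0.108000]
  [ 0.046125   0.402750   0.112500   0.090000]
  [ 0.094375   0.077250   0.330500   0.173000]
  [ 0.224250   0.085500   0.246000   0.471000]
det(I−A) = Σ_j (I−A)_1j·C_1j = (1.00)(0.261000) + (-0.10)(0.046125) + (-0.30)(0.094375) + (-0.10)(0.224250) = 0.20565
(I − A)⁻¹ = adj(I−A) / det(I−A) ≈
  [   1.2691     0.3501     0.6565     0.5252]
  [   0.2243     1.9584     0.5470     0.4376]
  [   0.4589     0.3756     1.6071     0.8412]
  [   1.0904     0.4158     1.1962     2.2903]
x = (I − A)⁻¹ d = adj(I−A)·d / det(I−A), with det(I−A) = 0.20565:
  x_P = (0.261000·375 + 0.072000·175 + 0.135000·150 + 0.108000·450) / 0.20565 = 179.325 / 0.20565 ≈ 872.0
  x_H = (0.046125·375 + 0.402750·175 + 0.112500·150 + 0.090000·450) / 0.20565 = 145.153125 / 0.20565 ≈ 705.8
  x_S = (0.094375·375 + 0.077250·175 + 0.330500·150 + 0.173000·450) / 0.20565 = 176.334375 / 0.20565 ≈ 857.4
  x_M = (0.224250·375 + 0.085500·175 + 0.246000·150 + 0.471000·450) / 0.20565 = 347.90625 / 0.20565 ≈ 1691.7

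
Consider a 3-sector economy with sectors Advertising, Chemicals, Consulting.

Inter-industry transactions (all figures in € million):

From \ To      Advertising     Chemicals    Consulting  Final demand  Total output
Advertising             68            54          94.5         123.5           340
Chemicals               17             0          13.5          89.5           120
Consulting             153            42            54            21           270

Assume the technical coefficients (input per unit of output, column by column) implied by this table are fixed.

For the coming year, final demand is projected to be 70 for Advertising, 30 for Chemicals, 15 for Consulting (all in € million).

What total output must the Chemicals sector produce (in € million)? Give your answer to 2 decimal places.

x_2 = 45.39

Technical coefficients a_ij = z_ij / X_j:
  a_11 = 68/340 = 0.20, a_21 = 17/340 = 0.05, a_31 = 153/340 = 0.45
  a_12 = 54/120 = 0.45, a_22 = 0/120 = 0.00, a_32 = 42/120 = 0.35
  a_13 = 94.5/270 = 0.35, a_23 = 13.5/270 = 0.05, a_33 = 54/270 = 0.20
I − A =
  [   0.80    -0.45    -0.35]
  [  -0.05     1.00    -0.05]
  [  -0.45    -0.35     0.80]
Cofactors of I−A, C_ij = (−1)^(i+j)·(minor ij) (rows/columns in the sector order above):
  C_11 = (1.00)(0.80) − (-0.05)(-0.35) = 0.7825
  C_12 = −[(-0.05)(0.80) − (-0.05)(-0.45)] = 0.0625
  C_13 = (-0.05)(-0.35) − (1.00)(-0.45) = 0.4675
  C_21 = −[(-0.45)(0.80) − (-0.35)(-0.35)] = 0.4825
  C_22 = (0.80)(0.80) − (-0.35)(-0.45) = 0.4825
  C_23 = −[(0.80)(-0.35) − (-0.45)(-0.45)] = 0.4825
  C_31 = (-0.45)(-0.05) − (-0.35)(1.00) = 0.3725
  C_32 = −[(0.80)(-0.05) − (-0.35)(-0.05)] = 0.0575
  C_33 = (0.80)(1.00) − (-0.45)(-0.05) = 0.7775
det(I−A) = Σ_j (I−A)_1j·C_1j = (0.80)(0.7825) + (-0.45)(0.0625) + (-0.35)(0.4675) = 0.43425
adj(I−A) = Cᵀ =
  [ 0.7825   0.4825   0.3725]
  [ 0.0625   0.4825   0.0575]
  [ 0.4675   0.4825   0.7775]
(I − A)⁻¹ = adj(I−A) / det(I−A) ≈
  [   1.8020     1.1111     0.8578]
  [   0.1439     1.1111     0.1324]
  [   1.0766     1.1111     1.7904]
x = (I − A)⁻¹ d = adj(I−A)·d / det(I−A), with det(I−A) = 0.43425:
  x_1 = (0.7825·70 + 0.4825·30 + 0.3725·15) / 0.43425 = 74.8375 / 0.43425 ≈ 172.34
  x_2 = (0.0625·70 + 0.4825·30 + 0.0575·15) / 0.43425 = 19.7125 / 0.43425 ≈ 45.39
  x_3 = (0.4675·70 + 0.4825·30 + 0.7775·15) / 0.43425 = 58.8625 / 0.43425 ≈ 135.55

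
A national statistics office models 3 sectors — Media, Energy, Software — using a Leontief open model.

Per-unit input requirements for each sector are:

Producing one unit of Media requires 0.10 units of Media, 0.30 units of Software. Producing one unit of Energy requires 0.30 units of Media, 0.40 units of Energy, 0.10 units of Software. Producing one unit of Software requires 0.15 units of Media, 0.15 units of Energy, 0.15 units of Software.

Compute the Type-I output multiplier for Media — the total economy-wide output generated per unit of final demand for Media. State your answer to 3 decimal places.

m_M = 1.778

I − A =
  [   0.90    -0.30    -0.15]
  [   0.00     0.60    -0.15]
  [  -0.30    -0.10     0.85]
Cofactors of I−A, C_ij = (−1)^(i+j)·(minor ij) (rows/columns in the sector order above):
  C_11 = (0.60)(0.85) − (-0.15)(-0.10) = 0.4950
  C_12 = −[(0.00)(0.85) − (-0.15)(-0.30)] = 0.0450
  C_13 = (0.00)(-0.10) − (0.60)(-0.30) = 0.1800
  C_21 = −[(-0.30)(0.85) − (-0.15)(-0.10)] = 0.2700
  C_22 = (0.90)(0.85) − (-0.15)(-0.30) = 0.7200
  C_23 = −[(0.90)(-0.10) − (-0.30)(-0.30)] = 0.1800
  C_31 = (-0.30)(-0.15) − (-0.15)(0.60) = 0.1350
  C_32 = −[(0.90)(-0.15) − (-0.15)(0.00)] = 0.1350
  C_33 = (0.90)(0.60) − (-0.30)(0.00) = 0.5400
det(I−A) = Σ_j (I−A)_1j·C_1j = (0.90)(0.4950) + (-0.30)(0.0450) + (-0.15)(0.1800) = 0.4050
adj(I−A) = Cᵀ =
  [ 0.4950   0.2700   0.1350]
  [ 0.0450   0.7200   0.1350]
  [ 0.1800   0.1800   0.5400]
(I − A)⁻¹ = adj(I−A) / det(I−A) ≈
  [   1.2222     0.6667     0.3333]
  [   0.1111     1.7778     0.3333]
  [   0.4444     0.4444     1.3333]
The output multiplier for sector j is the column-j sum of the Leontief inverse (I − A)⁻¹ = adj(I−A) / det(I−A).
Column M of adj(I−A): (0.4950, 0.0450, 0.1800); det(I−A) = 0.4050.
m_M = (0.4950 + 0.0450 + 0.1800) / 0.4050 = 0.72 / 0.4050 ≈ 1.778.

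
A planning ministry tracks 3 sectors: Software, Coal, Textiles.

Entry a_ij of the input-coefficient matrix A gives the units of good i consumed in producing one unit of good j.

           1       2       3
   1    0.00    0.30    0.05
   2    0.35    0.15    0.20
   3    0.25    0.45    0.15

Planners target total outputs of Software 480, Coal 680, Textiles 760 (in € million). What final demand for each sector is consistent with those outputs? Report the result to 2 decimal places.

d_1 = 238.00, d_2 = 258.00, d_3 = 220.00

I − A =
  [   1.00    -0.30    -0.05]
  [  -0.35     0.85    -0.20]
  [  -0.25    -0.45     0.85]
d = (I − A) x:
  d_1 = (+1.00)·480 + (-0.30)·680 + (-0.05)·760 = 238.00
  d_2 = (-0.35)·480 + (+0.85)·680 + (-0.20)·760 = 258.00
  d_3 = (-0.25)·480 + (-0.45)·680 + (+0.85)·760 = 220.00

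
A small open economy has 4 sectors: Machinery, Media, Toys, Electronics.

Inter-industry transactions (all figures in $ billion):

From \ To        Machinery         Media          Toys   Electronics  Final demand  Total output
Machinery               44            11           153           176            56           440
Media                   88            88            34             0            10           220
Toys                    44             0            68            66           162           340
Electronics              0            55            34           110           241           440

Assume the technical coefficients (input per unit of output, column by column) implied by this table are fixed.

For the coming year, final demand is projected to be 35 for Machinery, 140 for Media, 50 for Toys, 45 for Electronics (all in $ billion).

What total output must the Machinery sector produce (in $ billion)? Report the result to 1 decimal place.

Technical coefficients a_ij = z_ij / X_j:
  a_11 = 44/440 = 0.10, a_21 = 88/440 = 0.20, a_31 = 44/440 = 0.10, a_41 = 0/440 = 0.00
  a_12 = 11/220 = 0.05, a_22 = 88/220 = 0.40, a_32 = 0/220 = 0.00, a_42 = 55/220 = 0.25
  a_13 = 153/340 = 0.45, a_23 = 34/340 = 0.10, a_33 = 68/340 = 0.20, a_43 = 34/340 = 0.10
  a_14 = 176/440 = 0.40, a_24 = 0/440 = 0.00, a_34 = 66/440 = 0.15, a_44 = 110/440 = 0.25
I − A =
  [   0.90    -0.05    -0.45    -0.40]
  [  -0.20     0.60    -0.10     0.00]
  [  -0.10     0.00     0.80    -0.15]
  [   0.00    -0.25    -0.10     0.75]
Compute the cofactors C_ij = (−1)^(i+j)·(3×3 minor ij) of I−A; the adjugate is their transpose:
adj(I−A) = Cᵀ =
  [ 0.347250   0.126125   0.240250   0.233250]
  [ 0.124500   0.488750   0.143000   0.095000]
  [ 0.052500   0.047500   0.377500   0.103500]
  [ 0.048500   0.169250   0.098000   0.396500]
det(I−A) = Σ_j (I−A)_1j·C_1j = (0.90)(0.347250) + (-0.05)(0.124500) + (-0.45)(0.052500) + (-0.40)(0.048500) = 0.263275
(I − A)⁻¹ = adj(I−A) / det(I−A) ≈
  [   1.3190     0.4791     0.9125     0.8860]
  [   0.4729     1.8564     0.5432     0.3608]
  [   0.1994     0.1804     1.4339     0.3931]
  [   0.1842     0.6429     0.3722     1.5060]
x = (I − A)⁻¹ d = adj(I−A)·d / det(I−A), with det(I−A) = 0.263275:
  x_1 = (0.347250·35 + 0.126125·140 + 0.240250·50 + 0.233250·45) / 0.263275 = 52.32 / 0.263275 ≈ 198.7
  x_2 = (0.124500·35 + 0.488750·140 + 0.143000·50 + 0.095000·45) / 0.263275 = 84.2075 / 0.263275 ≈ 319.8
  x_3 = (0.052500·35 + 0.047500·140 + 0.377500·50 + 0.103500·45) / 0.263275 = 32.02 / 0.263275 ≈ 121.6
  x_4 = (0.048500·35 + 0.169250·140 + 0.098000·50 + 0.396500·45) / 0.263275 = 48.135 / 0.263275 ≈ 182.8

x_1 = 198.7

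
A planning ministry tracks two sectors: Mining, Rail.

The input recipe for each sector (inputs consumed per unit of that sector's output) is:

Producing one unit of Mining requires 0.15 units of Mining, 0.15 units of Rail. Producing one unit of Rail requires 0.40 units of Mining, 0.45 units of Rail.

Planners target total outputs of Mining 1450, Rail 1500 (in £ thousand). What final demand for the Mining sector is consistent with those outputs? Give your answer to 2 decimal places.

d_M = 632.50

I − A =
  [   0.85    -0.40]
  [  -0.15     0.55]
d = (I − A) x:
  d_M = (+0.85)·1450 + (-0.40)·1500 = 632.50
  d_R = (-0.15)·1450 + (+0.55)·1500 = 607.50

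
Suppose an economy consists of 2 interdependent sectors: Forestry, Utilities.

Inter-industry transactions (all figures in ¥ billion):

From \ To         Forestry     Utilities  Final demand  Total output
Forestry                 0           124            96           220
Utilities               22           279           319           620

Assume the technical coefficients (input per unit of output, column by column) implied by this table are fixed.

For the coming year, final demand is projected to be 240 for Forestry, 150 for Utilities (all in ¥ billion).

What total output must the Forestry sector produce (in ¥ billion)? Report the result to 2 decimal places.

x_F = 305.66

Technical coefficients a_ij = z_ij / X_j:
  a_FF = 0/220 = 0.00, a_UF = 22/220 = 0.10
  a_FU = 124/620 = 0.20, a_UU = 279/620 = 0.45
I − A =
  [   1.00    -0.20]
  [  -0.10     0.55]
det(I−A) = (1.00)(0.55) − (-0.20)(-0.10) = 0.5300
adj(I−A) = [[0.55, 0.20], [0.10, 1.00]]
(I − A)⁻¹ = adj(I−A) / det(I−A) ≈
  [   1.0377     0.3774]
  [   0.1887     1.8868]
x = (I − A)⁻¹ d = adj(I−A)·d / det(I−A), with det(I−A) = 0.5300:
  x_F = (0.55·240 + 0.20·150) / 0.5300 = 162.00 / 0.5300 ≈ 305.66
  x_U = (0.10·240 + 1.00·150) / 0.5300 = 174.00 / 0.5300 ≈ 328.30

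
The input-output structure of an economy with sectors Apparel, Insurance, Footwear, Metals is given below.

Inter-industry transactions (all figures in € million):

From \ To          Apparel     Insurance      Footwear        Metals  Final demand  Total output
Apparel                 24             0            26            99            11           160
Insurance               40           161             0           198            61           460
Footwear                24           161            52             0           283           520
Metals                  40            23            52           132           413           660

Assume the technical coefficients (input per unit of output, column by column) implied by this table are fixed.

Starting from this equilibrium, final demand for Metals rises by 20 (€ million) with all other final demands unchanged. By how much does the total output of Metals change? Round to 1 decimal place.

Technical coefficients a_ij = z_ij / X_j:
  a_AA = 24/160 = 0.15, a_IA = 40/160 = 0.25, a_FA = 24/160 = 0.15, a_MA = 40/160 = 0.25
  a_AI = 0/460 = 0.00, a_II = 161/460 = 0.35, a_FI = 161/460 = 0.35, a_MI = 23/460 = 0.05
  a_AF = 26/520 = 0.05, a_IF = 0/520 = 0.00, a_FF = 52/520 = 0.10, a_MF = 52/520 = 0.10
  a_AM = 99/660 = 0.15, a_IM = 198/660 = 0.30, a_FM = 0/660 = 0.00, a_MM = 132/660 = 0.20
I − A =
  [   0.85     0.00    -0.05    -0.15]
  [  -0.25     0.65     0.00    -0.30]
  [  -0.15    -0.35     0.90     0.00]
  [  -0.25    -0.05    -0.10     0.80]
Compute the cofactors C_ij = (−1)^(i+j)·(3×3 minor ij) of I−A; the adjugate is their transpose:
adj(I−A) = Cᵀ =
  [ 0.4440   0.0260   0.0350   0.0930]
  [ 0.2520   0.5700   0.0430   0.2610]
  [ 0.1720   0.2260   0.4030   0.1170]
  [ 0.1760   0.0720   0.0640   0.4880]
det(I−A) = Σ_j (I−A)_1j·C_1j = (0.85)(0.4440) + (0.00)(0.2520) + (-0.05)(0.1720) + (-0.15)(0.1760) = 0.3424
(I − A)⁻¹ = adj(I−A) / det(I−A) ≈
  [   1.2967     0.0759     0.1022     0.2716]
  [   0.7360     1.6647     0.1256     0.7623]
  [   0.5023     0.6600     1.1770     0.3417]
  [   0.5140     0.2103     0.1869     1.4252]
Δx = (I − A)⁻¹ Δd with Δd having +20 in the Metals component and 0 elsewhere.
So Δx_M = L_MM · (+20), where L_MM = adj(I−A)_MM / det(I−A) = 0.4880 / 0.3424.
Δx_M = 0.4880 × (+20) / 0.3424 = 9.76 / 0.3424 ≈ 28.5.

Δx_M = 28.5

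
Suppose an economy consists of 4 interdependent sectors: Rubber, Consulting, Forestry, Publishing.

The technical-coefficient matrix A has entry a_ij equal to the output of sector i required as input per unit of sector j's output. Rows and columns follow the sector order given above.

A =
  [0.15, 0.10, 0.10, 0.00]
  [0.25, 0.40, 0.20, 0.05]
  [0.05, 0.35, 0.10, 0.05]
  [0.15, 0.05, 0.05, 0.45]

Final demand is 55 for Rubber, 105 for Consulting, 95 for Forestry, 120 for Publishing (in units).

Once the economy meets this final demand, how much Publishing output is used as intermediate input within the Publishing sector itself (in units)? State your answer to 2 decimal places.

I − A =
  [   0.85    -0.10    -0.10     0.00]
  [  -0.25     0.60    -0.20    -0.05]
  [  -0.05    -0.35     0.90    -0.05]
  [  -0.15    -0.05    -0.05     0.55]
Compute the cofactors C_ij = (−1)^(i+j)·(3×3 minor ij) of I−A; the adjugate is their transpose:
adj(I−A) = Cᵀ =
  [ 0.253375   0.068750   0.044000   0.010250]
  [ 0.137000   0.415125   0.110125   0.047750]
  [ 0.072250   0.169250   0.263875   0.039375]
  [ 0.088125   0.071875   0.046000   0.364250]
det(I−A) = Σ_j (I−A)_1j·C_1j = (0.85)(0.253375) + (-0.10)(0.137000) + (-0.10)(0.072250) + (0.00)(0.088125) = 0.19444375
(I − A)⁻¹ = adj(I−A) / det(I−A) ≈
  [   1.3031     0.3536     0.2263     0.0527]
  [   0.7046     2.1349     0.5664     0.2456]
  [   0.3716     0.8704     1.3571     0.2025]
  [   0.4532     0.3696     0.2366     1.8733]
First solve x = (I − A)⁻¹ d = adj(I−A)·d / det(I−A); in particular x_P = (0.088125·55 + 0.071875·105 + 0.046000·95 + 0.364250·120) / 0.19444375 = 60.47375 / 0.19444375 ≈ 311.0090.
Intermediate flow from P to P: z_PP = a_PP · x_P = 0.45 × 60.47375 / 0.19444375 = 27.2131875 / 0.19444375 ≈ 139.95.

z_PP = 139.95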